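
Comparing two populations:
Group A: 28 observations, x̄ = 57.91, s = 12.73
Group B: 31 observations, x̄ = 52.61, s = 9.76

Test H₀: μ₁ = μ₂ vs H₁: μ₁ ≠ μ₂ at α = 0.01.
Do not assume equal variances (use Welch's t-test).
Welch's two-sample t-test:
H₀: μ₁ = μ₂
H₁: μ₁ ≠ μ₂
s₁²/n₁ = 12.73²/28 = 5.7876,  s₂²/n₂ = 9.76²/31 = 3.0728
SE = √(s₁²/n₁ + s₂²/n₂) = √(5.7876 + 3.0728) = 2.9766
df (Welch-Satterthwaite) = (s₁²/n₁ + s₂²/n₂)² / [(s₁²/n₁)²/(n₁-1) + (s₂²/n₂)²/(n₂-1)] ≈ 50.48
t = (x̄₁ - x̄₂) / SE = (57.91 - 52.61) / 2.9766 = 5.30 / 2.9766 = 1.781
p-value = 0.0810

Since p-value > α = 0.01, we fail to reject H₀.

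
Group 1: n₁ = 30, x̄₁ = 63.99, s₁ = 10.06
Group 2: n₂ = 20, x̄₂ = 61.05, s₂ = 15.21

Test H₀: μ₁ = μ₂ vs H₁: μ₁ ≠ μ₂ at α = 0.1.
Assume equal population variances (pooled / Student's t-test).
Student's two-sample t-test (equal variances):
H₀: μ₁ = μ₂
H₁: μ₁ ≠ μ₂
df = n₁ + n₂ - 2 = 48
Pooled variance s_p² = [(n₁-1)s₁² + (n₂-1)s₂²] / (n₁ + n₂ - 2) = [(29)(10.06²) + (19)(15.21²)] / 48 = 152.7175
SE = √(s_p²(1/n₁ + 1/n₂)) = √(152.7175 × (1/30 + 1/20)) = 3.5674
t = (x̄₁ - x̄₂) / SE = (63.99 - 61.05) / 3.5674 = 2.94 / 3.5674 = 0.824
p-value = 0.4139

Since p-value > α = 0.1, we fail to reject H₀.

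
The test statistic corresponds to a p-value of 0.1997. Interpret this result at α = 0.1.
Since p = 0.1997 > α = 0.1, fail to reject H₀.
There is insufficient evidence to reject the null hypothesis; the result is not statistically significant at the 0.1 level.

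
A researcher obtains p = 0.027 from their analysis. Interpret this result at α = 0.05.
Since p = 0.027 < α = 0.05, reject H₀.
There is sufficient evidence to reject the null hypothesis; the result is statistically significant at the 0.05 level.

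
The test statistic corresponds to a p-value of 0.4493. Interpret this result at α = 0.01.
Since p = 0.4493 > α = 0.01, fail to reject H₀.
There is insufficient evidence to reject the null hypothesis; the result is not statistically significant at the 0.01 level.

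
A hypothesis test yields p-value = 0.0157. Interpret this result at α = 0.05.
Since p = 0.0157 < α = 0.05, reject H₀.
There is sufficient evidence to reject the null hypothesis; the result is statistically significant at the 0.05 level.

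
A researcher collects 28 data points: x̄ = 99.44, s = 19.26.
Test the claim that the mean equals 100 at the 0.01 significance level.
One-sample t-test:
H₀: μ = 100
H₁: μ ≠ 100
df = n - 1 = 27
t = (x̄ - μ₀) / (s/√n) = (99.44 - 100) / (19.26/√28) = -0.154
p-value = 0.8789

Since p-value > α = 0.01, we fail to reject H₀.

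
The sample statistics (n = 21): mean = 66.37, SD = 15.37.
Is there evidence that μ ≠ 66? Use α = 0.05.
One-sample t-test:
H₀: μ = 66
H₁: μ ≠ 66
df = n - 1 = 20
t = (x̄ - μ₀) / (s/√n) = (66.37 - 66) / (15.37/√21) = 0.110
p-value = 0.9133

Since p-value > α = 0.05, we fail to reject H₀.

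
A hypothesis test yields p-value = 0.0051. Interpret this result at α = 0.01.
Since p = 0.0051 < α = 0.01, reject H₀.
There is sufficient evidence to reject the null hypothesis; the result is statistically significant at the 0.01 level.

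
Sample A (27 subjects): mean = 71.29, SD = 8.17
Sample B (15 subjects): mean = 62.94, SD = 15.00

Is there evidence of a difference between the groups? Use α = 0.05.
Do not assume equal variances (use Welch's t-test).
Welch's two-sample t-test:
H₀: μ₁ = μ₂
H₁: μ₁ ≠ μ₂
s₁²/n₁ = 8.17²/27 = 2.4722,  s₂²/n₂ = 15.00²/15 = 15.0000
SE = √(s₁²/n₁ + s₂²/n₂) = √(2.4722 + 15.0000) = 4.1800
df (Welch-Satterthwaite) = (s₁²/n₁ + s₂²/n₂)² / [(s₁²/n₁)²/(n₁-1) + (s₂²/n₂)²/(n₂-1)] ≈ 18.72
t = (x̄₁ - x̄₂) / SE = (71.29 - 62.94) / 4.1800 = 8.35 / 4.1800 = 1.998
p-value = 0.0605

Since p-value > α = 0.05, we fail to reject H₀.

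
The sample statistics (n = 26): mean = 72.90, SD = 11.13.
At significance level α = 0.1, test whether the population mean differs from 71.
One-sample t-test:
H₀: μ = 71
H₁: μ ≠ 71
df = n - 1 = 25
t = (x̄ - μ₀) / (s/√n) = (72.90 - 71) / (11.13/√26) = 0.870
p-value = 0.3923

Since p-value > α = 0.1, we fail to reject H₀.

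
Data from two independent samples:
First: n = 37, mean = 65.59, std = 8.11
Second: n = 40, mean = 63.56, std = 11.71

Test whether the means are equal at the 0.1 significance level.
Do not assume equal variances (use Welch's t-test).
Welch's two-sample t-test:
H₀: μ₁ = μ₂
H₁: μ₁ ≠ μ₂
s₁²/n₁ = 8.11²/37 = 1.7776,  s₂²/n₂ = 11.71²/40 = 3.4281
SE = √(s₁²/n₁ + s₂²/n₂) = √(1.7776 + 3.4281) = 2.2816
df (Welch-Satterthwaite) = (s₁²/n₁ + s₂²/n₂)² / [(s₁²/n₁)²/(n₁-1) + (s₂²/n₂)²/(n₂-1)] ≈ 69.65
t = (x̄₁ - x̄₂) / SE = (65.59 - 63.56) / 2.2816 = 2.03 / 2.2816 = 0.890
p-value = 0.3767

Since p-value > α = 0.1, we fail to reject H₀.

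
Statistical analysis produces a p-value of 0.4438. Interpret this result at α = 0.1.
Since p = 0.4438 > α = 0.1, fail to reject H₀.
There is insufficient evidence to reject the null hypothesis; the result is not statistically significant at the 0.1 level.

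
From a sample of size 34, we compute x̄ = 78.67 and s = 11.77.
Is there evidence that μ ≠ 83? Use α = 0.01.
One-sample t-test:
H₀: μ = 83
H₁: μ ≠ 83
df = n - 1 = 33
t = (x̄ - μ₀) / (s/√n) = (78.67 - 83) / (11.77/√34) = -2.145
p-value = 0.0394

Since p-value > α = 0.01, we fail to reject H₀.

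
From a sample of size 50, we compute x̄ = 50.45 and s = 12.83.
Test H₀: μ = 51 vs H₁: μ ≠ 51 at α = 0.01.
One-sample t-test:
H₀: μ = 51
H₁: μ ≠ 51
df = n - 1 = 49
t = (x̄ - μ₀) / (s/√n) = (50.45 - 51) / (12.83/√50) = -0.303
p-value = 0.7631

Since p-value > α = 0.01, we fail to reject H₀.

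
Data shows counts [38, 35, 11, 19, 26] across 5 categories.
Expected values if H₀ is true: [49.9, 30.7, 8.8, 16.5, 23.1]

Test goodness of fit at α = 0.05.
Chi-square goodness of fit test:
H₀: observed counts match expected distribution
H₁: observed counts differ from expected distribution
df = k - 1 = 4
χ² = Σ(O - E)²/E
   = (38 - 49.9)²/49.9 + (35 - 30.7)²/30.7 + (11 - 8.8)²/8.8 + (19 - 16.5)²/16.5 + (26 - 23.1)²/23.1
   = 2.838 + 0.602 + 0.550 + 0.379 + 0.364
   = 4.73
p-value = 0.3158

Since p-value > α = 0.05, we fail to reject H₀.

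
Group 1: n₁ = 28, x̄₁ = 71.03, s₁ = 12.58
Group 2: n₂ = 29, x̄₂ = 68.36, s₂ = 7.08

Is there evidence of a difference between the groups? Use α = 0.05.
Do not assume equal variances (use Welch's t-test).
Welch's two-sample t-test:
H₀: μ₁ = μ₂
H₁: μ₁ ≠ μ₂
s₁²/n₁ = 12.58²/28 = 5.6520,  s₂²/n₂ = 7.08²/29 = 1.7285
SE = √(s₁²/n₁ + s₂²/n₂) = √(5.6520 + 1.7285) = 2.7167
df (Welch-Satterthwaite) = (s₁²/n₁ + s₂²/n₂)² / [(s₁²/n₁)²/(n₁-1) + (s₂²/n₂)²/(n₂-1)] ≈ 42.23
t = (x̄₁ - x̄₂) / SE = (71.03 - 68.36) / 2.7167 = 2.67 / 2.7167 = 0.983
p-value = 0.3313

Since p-value > α = 0.05, we fail to reject H₀.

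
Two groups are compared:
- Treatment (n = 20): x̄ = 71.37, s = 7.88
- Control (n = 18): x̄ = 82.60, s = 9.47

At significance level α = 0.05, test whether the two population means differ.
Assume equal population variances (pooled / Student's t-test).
Student's two-sample t-test (equal variances):
H₀: μ₁ = μ₂
H₁: μ₁ ≠ μ₂
df = n₁ + n₂ - 2 = 36
Pooled variance s_p² = [(n₁-1)s₁² + (n₂-1)s₂²] / (n₁ + n₂ - 2) = [(19)(7.88²) + (17)(9.47²)] / 36 = 75.1214
SE = √(s_p²(1/n₁ + 1/n₂)) = √(75.1214 × (1/20 + 1/18)) = 2.8159
t = (x̄₁ - x̄₂) / SE = (71.37 - 82.60) / 2.8159 = -11.23 / 2.8159 = -3.988
p-value = 0.0003

Since p-value < α = 0.05, we reject H₀.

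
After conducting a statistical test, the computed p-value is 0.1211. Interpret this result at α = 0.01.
Since p = 0.1211 > α = 0.01, fail to reject H₀.
There is insufficient evidence to reject the null hypothesis; the result is not statistically significant at the 0.01 level.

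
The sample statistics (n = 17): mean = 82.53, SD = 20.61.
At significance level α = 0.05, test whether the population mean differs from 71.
One-sample t-test:
H₀: μ = 71
H₁: μ ≠ 71
df = n - 1 = 16
t = (x̄ - μ₀) / (s/√n) = (82.53 - 71) / (20.61/√17) = 2.307
p-value = 0.0348

Since p-value < α = 0.05, we reject H₀.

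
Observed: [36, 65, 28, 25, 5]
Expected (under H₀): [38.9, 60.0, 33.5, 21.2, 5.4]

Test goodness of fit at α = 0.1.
Chi-square goodness of fit test:
H₀: observed counts match expected distribution
H₁: observed counts differ from expected distribution
df = k - 1 = 4
χ² = Σ(O - E)²/E
   = (36 - 38.9)²/38.9 + (65 - 60.0)²/60.0 + (28 - 33.5)²/33.5 + (25 - 21.2)²/21.2 + (5 - 5.4)²/5.4
   = 0.216 + 0.417 + 0.903 + 0.681 + 0.030
   = 2.25
p-value = 0.6905

Since p-value > α = 0.1, we fail to reject H₀.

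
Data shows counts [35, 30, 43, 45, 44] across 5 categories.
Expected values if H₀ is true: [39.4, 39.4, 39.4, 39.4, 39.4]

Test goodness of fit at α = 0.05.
Chi-square goodness of fit test:
H₀: observed counts match expected distribution
H₁: observed counts differ from expected distribution
df = k - 1 = 4
χ² = Σ(O - E)²/E
   = (35 - 39.4)²/39.4 + (30 - 39.4)²/39.4 + (43 - 39.4)²/39.4 + (45 - 39.4)²/39.4 + (44 - 39.4)²/39.4
   = 0.491 + 2.243 + 0.329 + 0.796 + 0.537
   = 4.40
p-value = 0.3551

Since p-value > α = 0.05, we fail to reject H₀.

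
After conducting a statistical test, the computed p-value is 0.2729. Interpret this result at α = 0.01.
Since p = 0.2729 > α = 0.01, fail to reject H₀.
There is insufficient evidence to reject the null hypothesis; the result is not statistically significant at the 0.01 level.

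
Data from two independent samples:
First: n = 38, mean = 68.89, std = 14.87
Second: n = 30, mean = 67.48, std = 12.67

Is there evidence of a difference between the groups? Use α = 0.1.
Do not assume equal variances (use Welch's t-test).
Welch's two-sample t-test:
H₀: μ₁ = μ₂
H₁: μ₁ ≠ μ₂
s₁²/n₁ = 14.87²/38 = 5.8189,  s₂²/n₂ = 12.67²/30 = 5.3510
SE = √(s₁²/n₁ + s₂²/n₂) = √(5.8189 + 5.3510) = 3.3421
df (Welch-Satterthwaite) = (s₁²/n₁ + s₂²/n₂)² / [(s₁²/n₁)²/(n₁-1) + (s₂²/n₂)²/(n₂-1)] ≈ 65.58
t = (x̄₁ - x̄₂) / SE = (68.89 - 67.48) / 3.3421 = 1.41 / 3.3421 = 0.422
p-value = 0.6745

Since p-value > α = 0.1, we fail to reject H₀.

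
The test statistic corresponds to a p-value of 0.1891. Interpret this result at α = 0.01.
Since p = 0.1891 > α = 0.01, fail to reject H₀.
There is insufficient evidence to reject the null hypothesis; the result is not statistically significant at the 0.01 level.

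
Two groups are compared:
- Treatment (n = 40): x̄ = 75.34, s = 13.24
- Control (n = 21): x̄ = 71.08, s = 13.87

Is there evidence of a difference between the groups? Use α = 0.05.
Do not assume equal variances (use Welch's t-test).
Welch's two-sample t-test:
H₀: μ₁ = μ₂
H₁: μ₁ ≠ μ₂
s₁²/n₁ = 13.24²/40 = 4.3824,  s₂²/n₂ = 13.87²/21 = 9.1608
SE = √(s₁²/n₁ + s₂²/n₂) = √(4.3824 + 9.1608) = 3.6801
df (Welch-Satterthwaite) = (s₁²/n₁ + s₂²/n₂)² / [(s₁²/n₁)²/(n₁-1) + (s₂²/n₂)²/(n₂-1)] ≈ 39.12
t = (x̄₁ - x̄₂) / SE = (75.34 - 71.08) / 3.6801 = 4.26 / 3.6801 = 1.158
p-value = 0.2541

Since p-value > α = 0.05, we fail to reject H₀.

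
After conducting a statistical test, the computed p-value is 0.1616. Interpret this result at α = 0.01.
Since p = 0.1616 > α = 0.01, fail to reject H₀.
There is insufficient evidence to reject the null hypothesis; the result is not statistically significant at the 0.01 level.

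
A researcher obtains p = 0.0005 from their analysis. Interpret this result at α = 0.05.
Since p = 0.0005 < α = 0.05, reject H₀.
There is sufficient evidence to reject the null hypothesis; the result is statistically significant at the 0.05 level.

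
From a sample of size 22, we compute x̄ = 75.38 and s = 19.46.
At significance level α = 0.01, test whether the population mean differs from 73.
One-sample t-test:
H₀: μ = 73
H₁: μ ≠ 73
df = n - 1 = 21
t = (x̄ - μ₀) / (s/√n) = (75.38 - 73) / (19.46/√22) = 0.574
p-value = 0.5723

Since p-value > α = 0.01, we fail to reject H₀.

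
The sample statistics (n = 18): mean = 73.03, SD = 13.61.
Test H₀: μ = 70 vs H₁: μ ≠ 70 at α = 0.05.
One-sample t-test:
H₀: μ = 70
H₁: μ ≠ 70
df = n - 1 = 17
t = (x̄ - μ₀) / (s/√n) = (73.03 - 70) / (13.61/√18) = 0.945
p-value = 0.3581

Since p-value > α = 0.05, we fail to reject H₀.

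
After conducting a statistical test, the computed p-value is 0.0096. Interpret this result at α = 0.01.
Since p = 0.0096 < α = 0.01, reject H₀.
There is sufficient evidence to reject the null hypothesis; the result is statistically significant at the 0.01 level.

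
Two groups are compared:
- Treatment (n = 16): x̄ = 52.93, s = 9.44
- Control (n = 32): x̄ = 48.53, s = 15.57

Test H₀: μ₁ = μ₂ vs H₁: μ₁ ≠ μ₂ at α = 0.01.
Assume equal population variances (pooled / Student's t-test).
Student's two-sample t-test (equal variances):
H₀: μ₁ = μ₂
H₁: μ₁ ≠ μ₂
df = n₁ + n₂ - 2 = 46
Pooled variance s_p² = [(n₁-1)s₁² + (n₂-1)s₂²] / (n₁ + n₂ - 2) = [(15)(9.44²) + (31)(15.57²)] / 46 = 192.4321
SE = √(s_p²(1/n₁ + 1/n₂)) = √(192.4321 × (1/16 + 1/32)) = 4.2474
t = (x̄₁ - x̄₂) / SE = (52.93 - 48.53) / 4.2474 = 4.40 / 4.2474 = 1.036
p-value = 0.3057

Since p-value > α = 0.01, we fail to reject H₀.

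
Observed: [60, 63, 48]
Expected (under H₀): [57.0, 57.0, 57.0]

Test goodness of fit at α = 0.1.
Chi-square goodness of fit test:
H₀: observed counts match expected distribution
H₁: observed counts differ from expected distribution
df = k - 1 = 2
χ² = Σ(O - E)²/E
   = (60 - 57.0)²/57.0 + (63 - 57.0)²/57.0 + (48 - 57.0)²/57.0
   = 0.158 + 0.632 + 1.421
   = 2.21
p-value = 0.3311

Since p-value > α = 0.1, we fail to reject H₀.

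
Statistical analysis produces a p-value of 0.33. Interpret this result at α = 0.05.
Since p = 0.33 > α = 0.05, fail to reject H₀.
There is insufficient evidence to reject the null hypothesis; the result is not statistically significant at the 0.05 level.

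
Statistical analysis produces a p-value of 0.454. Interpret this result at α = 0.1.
Since p = 0.454 > α = 0.1, fail to reject H₀.
There is insufficient evidence to reject the null hypothesis; the result is not statistically significant at the 0.1 level.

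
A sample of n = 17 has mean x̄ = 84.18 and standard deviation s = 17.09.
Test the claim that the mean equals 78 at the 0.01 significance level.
One-sample t-test:
H₀: μ = 78
H₁: μ ≠ 78
df = n - 1 = 16
t = (x̄ - μ₀) / (s/√n) = (84.18 - 78) / (17.09/√17) = 1.491
p-value = 0.1554

Since p-value > α = 0.01, we fail to reject H₀.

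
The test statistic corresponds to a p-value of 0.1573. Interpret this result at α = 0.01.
Since p = 0.1573 > α = 0.01, fail to reject H₀.
There is insufficient evidence to reject the null hypothesis; the result is not statistically significant at the 0.01 level.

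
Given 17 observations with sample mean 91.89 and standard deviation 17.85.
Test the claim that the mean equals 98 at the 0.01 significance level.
One-sample t-test:
H₀: μ = 98
H₁: μ ≠ 98
df = n - 1 = 16
t = (x̄ - μ₀) / (s/√n) = (91.89 - 98) / (17.85/√17) = -1.411
p-value = 0.1773

Since p-value > α = 0.01, we fail to reject H₀.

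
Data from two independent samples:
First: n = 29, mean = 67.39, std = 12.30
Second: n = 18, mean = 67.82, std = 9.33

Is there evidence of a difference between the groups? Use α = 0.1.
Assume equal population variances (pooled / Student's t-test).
Student's two-sample t-test (equal variances):
H₀: μ₁ = μ₂
H₁: μ₁ ≠ μ₂
df = n₁ + n₂ - 2 = 45
Pooled variance s_p² = [(n₁-1)s₁² + (n₂-1)s₂²] / (n₁ + n₂ - 2) = [(28)(12.30²) + (17)(9.33²)] / 45 = 127.0211
SE = √(s_p²(1/n₁ + 1/n₂)) = √(127.0211 × (1/29 + 1/18)) = 3.3818
t = (x̄₁ - x̄₂) / SE = (67.39 - 67.82) / 3.3818 = -0.43 / 3.3818 = -0.127
p-value = 0.8994

Since p-value > α = 0.1, we fail to reject H₀.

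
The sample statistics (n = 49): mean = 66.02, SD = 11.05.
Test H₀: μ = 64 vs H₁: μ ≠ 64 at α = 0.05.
One-sample t-test:
H₀: μ = 64
H₁: μ ≠ 64
df = n - 1 = 48
t = (x̄ - μ₀) / (s/√n) = (66.02 - 64) / (11.05/√49) = 1.280
p-value = 0.2068

Since p-value > α = 0.05, we fail to reject H₀.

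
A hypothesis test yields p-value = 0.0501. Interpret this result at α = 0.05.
Since p = 0.0501 > α = 0.05, fail to reject H₀.
There is insufficient evidence to reject the null hypothesis; the result is not statistically significant at the 0.05 level.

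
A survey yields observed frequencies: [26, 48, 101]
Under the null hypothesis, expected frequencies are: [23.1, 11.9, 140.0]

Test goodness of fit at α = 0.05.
Chi-square goodness of fit test:
H₀: observed counts match expected distribution
H₁: observed counts differ from expected distribution
df = k - 1 = 2
χ² = Σ(O - E)²/E
   = (26 - 23.1)²/23.1 + (48 - 11.9)²/11.9 + (101 - 140.0)²/140.0
   = 0.364 + 109.513 + 10.864
   = 120.74
p-value < 0.0001

Since p-value < α = 0.05, we reject H₀.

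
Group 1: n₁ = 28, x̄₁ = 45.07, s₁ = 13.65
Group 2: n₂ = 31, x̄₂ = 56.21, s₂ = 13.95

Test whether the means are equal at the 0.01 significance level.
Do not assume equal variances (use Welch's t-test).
Welch's two-sample t-test:
H₀: μ₁ = μ₂
H₁: μ₁ ≠ μ₂
s₁²/n₁ = 13.65²/28 = 6.6544,  s₂²/n₂ = 13.95²/31 = 6.2775
SE = √(s₁²/n₁ + s₂²/n₂) = √(6.6544 + 6.2775) = 3.5961
df (Welch-Satterthwaite) = (s₁²/n₁ + s₂²/n₂)² / [(s₁²/n₁)²/(n₁-1) + (s₂²/n₂)²/(n₂-1)] ≈ 56.62
t = (x̄₁ - x̄₂) / SE = (45.07 - 56.21) / 3.5961 = -11.14 / 3.5961 = -3.098
p-value = 0.0030

Since p-value < α = 0.01, we reject H₀.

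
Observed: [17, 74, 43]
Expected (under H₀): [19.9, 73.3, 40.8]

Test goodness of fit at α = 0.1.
Chi-square goodness of fit test:
H₀: observed counts match expected distribution
H₁: observed counts differ from expected distribution
df = k - 1 = 2
χ² = Σ(O - E)²/E
   = (17 - 19.9)²/19.9 + (74 - 73.3)²/73.3 + (43 - 40.8)²/40.8
   = 0.423 + 0.007 + 0.119
   = 0.55
p-value = 0.7604

Since p-value > α = 0.1, we fail to reject H₀.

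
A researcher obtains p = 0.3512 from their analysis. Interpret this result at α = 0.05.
Since p = 0.3512 > α = 0.05, fail to reject H₀.
There is insufficient evidence to reject the null hypothesis; the result is not statistically significant at the 0.05 level.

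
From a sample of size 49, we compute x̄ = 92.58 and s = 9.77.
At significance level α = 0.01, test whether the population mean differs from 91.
One-sample t-test:
H₀: μ = 91
H₁: μ ≠ 91
df = n - 1 = 48
t = (x̄ - μ₀) / (s/√n) = (92.58 - 91) / (9.77/√49) = 1.132
p-value = 0.2632

Since p-value > α = 0.01, we fail to reject H₀.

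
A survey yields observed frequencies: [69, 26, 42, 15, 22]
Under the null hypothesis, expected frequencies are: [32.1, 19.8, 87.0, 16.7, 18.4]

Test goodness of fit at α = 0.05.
Chi-square goodness of fit test:
H₀: observed counts match expected distribution
H₁: observed counts differ from expected distribution
df = k - 1 = 4
χ² = Σ(O - E)²/E
   = (69 - 32.1)²/32.1 + (26 - 19.8)²/19.8 + (42 - 87.0)²/87.0 + (15 - 16.7)²/16.7 + (22 - 18.4)²/18.4
   = 42.418 + 1.941 + 23.276 + 0.173 + 0.704
   = 68.51
p-value < 0.0001

Since p-value < α = 0.05, we reject H₀.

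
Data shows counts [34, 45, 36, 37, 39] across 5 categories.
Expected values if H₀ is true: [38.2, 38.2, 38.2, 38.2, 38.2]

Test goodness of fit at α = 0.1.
Chi-square goodness of fit test:
H₀: observed counts match expected distribution
H₁: observed counts differ from expected distribution
df = k - 1 = 4
χ² = Σ(O - E)²/E
   = (34 - 38.2)²/38.2 + (45 - 38.2)²/38.2 + (36 - 38.2)²/38.2 + (37 - 38.2)²/38.2 + (39 - 38.2)²/38.2
   = 0.462 + 1.210 + 0.127 + 0.038 + 0.017
   = 1.85
p-value = 0.7627

Since p-value > α = 0.1, we fail to reject H₀.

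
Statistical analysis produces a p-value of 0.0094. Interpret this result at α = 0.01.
Since p = 0.0094 < α = 0.01, reject H₀.
There is sufficient evidence to reject the null hypothesis; the result is statistically significant at the 0.01 level.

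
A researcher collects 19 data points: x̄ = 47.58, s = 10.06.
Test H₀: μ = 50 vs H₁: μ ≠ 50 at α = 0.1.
One-sample t-test:
H₀: μ = 50
H₁: μ ≠ 50
df = n - 1 = 18
t = (x̄ - μ₀) / (s/√n) = (47.58 - 50) / (10.06/√19) = -1.049
p-value = 0.3083

Since p-value > α = 0.1, we fail to reject H₀.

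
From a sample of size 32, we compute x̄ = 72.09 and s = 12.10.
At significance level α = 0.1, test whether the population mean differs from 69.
One-sample t-test:
H₀: μ = 69
H₁: μ ≠ 69
df = n - 1 = 31
t = (x̄ - μ₀) / (s/√n) = (72.09 - 69) / (12.10/√32) = 1.445
p-value = 0.1586

Since p-value > α = 0.1, we fail to reject H₀.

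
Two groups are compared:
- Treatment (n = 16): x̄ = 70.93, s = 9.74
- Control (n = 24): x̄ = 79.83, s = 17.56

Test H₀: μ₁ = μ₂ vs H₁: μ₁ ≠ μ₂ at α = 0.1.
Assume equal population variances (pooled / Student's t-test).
Student's two-sample t-test (equal variances):
H₀: μ₁ = μ₂
H₁: μ₁ ≠ μ₂
df = n₁ + n₂ - 2 = 38
Pooled variance s_p² = [(n₁-1)s₁² + (n₂-1)s₂²] / (n₁ + n₂ - 2) = [(15)(9.74²) + (23)(17.56²)] / 38 = 224.0828
SE = √(s_p²(1/n₁ + 1/n₂)) = √(224.0828 × (1/16 + 1/24)) = 4.8314
t = (x̄₁ - x̄₂) / SE = (70.93 - 79.83) / 4.8314 = -8.90 / 4.8314 = -1.842
p-value = 0.0733

Since p-value < α = 0.1, we reject H₀.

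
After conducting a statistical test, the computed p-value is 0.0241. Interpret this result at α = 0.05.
Since p = 0.0241 < α = 0.05, reject H₀.
There is sufficient evidence to reject the null hypothesis; the result is statistically significant at the 0.05 level.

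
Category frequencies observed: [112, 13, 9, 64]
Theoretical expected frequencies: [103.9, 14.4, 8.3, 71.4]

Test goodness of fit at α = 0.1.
Chi-square goodness of fit test:
H₀: observed counts match expected distribution
H₁: observed counts differ from expected distribution
df = k - 1 = 3
χ² = Σ(O - E)²/E
   = (112 - 103.9)²/103.9 + (13 - 14.4)²/14.4 + (9 - 8.3)²/8.3 + (64 - 71.4)²/71.4
   = 0.631 + 0.136 + 0.059 + 0.767
   = 1.59
p-value = 0.6608

Since p-value > α = 0.1, we fail to reject H₀.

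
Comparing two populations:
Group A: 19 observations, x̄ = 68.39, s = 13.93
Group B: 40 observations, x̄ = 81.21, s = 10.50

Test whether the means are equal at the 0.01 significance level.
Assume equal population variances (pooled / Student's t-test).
Student's two-sample t-test (equal variances):
H₀: μ₁ = μ₂
H₁: μ₁ ≠ μ₂
df = n₁ + n₂ - 2 = 57
Pooled variance s_p² = [(n₁-1)s₁² + (n₂-1)s₂²] / (n₁ + n₂ - 2) = [(18)(13.93²) + (39)(10.50²)] / 57 = 136.7115
SE = √(s_p²(1/n₁ + 1/n₂)) = √(136.7115 × (1/19 + 1/40)) = 3.2578
t = (x̄₁ - x̄₂) / SE = (68.39 - 81.21) / 3.2578 = -12.82 / 3.2578 = -3.935
p-value = 0.0002

Since p-value < α = 0.01, we reject H₀.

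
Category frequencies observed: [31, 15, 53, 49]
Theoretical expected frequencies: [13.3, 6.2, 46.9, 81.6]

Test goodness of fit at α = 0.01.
Chi-square goodness of fit test:
H₀: observed counts match expected distribution
H₁: observed counts differ from expected distribution
df = k - 1 = 3
χ² = Σ(O - E)²/E
   = (31 - 13.3)²/13.3 + (15 - 6.2)²/6.2 + (53 - 46.9)²/46.9 + (49 - 81.6)²/81.6
   = 23.556 + 12.490 + 0.793 + 13.024
   = 49.86
p-value < 0.0001

Since p-value < α = 0.01, we reject H₀.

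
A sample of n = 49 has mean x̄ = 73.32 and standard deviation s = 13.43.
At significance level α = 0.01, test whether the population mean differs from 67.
One-sample t-test:
H₀: μ = 67
H₁: μ ≠ 67
df = n - 1 = 48
t = (x̄ - μ₀) / (s/√n) = (73.32 - 67) / (13.43/√49) = 3.294
p-value = 0.0019

Since p-value < α = 0.01, we reject H₀.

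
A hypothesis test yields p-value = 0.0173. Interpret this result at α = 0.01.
Since p = 0.0173 > α = 0.01, fail to reject H₀.
There is insufficient evidence to reject the null hypothesis; the result is not statistically significant at the 0.01 level.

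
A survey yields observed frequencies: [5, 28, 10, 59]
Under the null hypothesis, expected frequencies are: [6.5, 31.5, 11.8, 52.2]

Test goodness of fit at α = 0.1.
Chi-square goodness of fit test:
H₀: observed counts match expected distribution
H₁: observed counts differ from expected distribution
df = k - 1 = 3
χ² = Σ(O - E)²/E
   = (5 - 6.5)²/6.5 + (28 - 31.5)²/31.5 + (10 - 11.8)²/11.8 + (59 - 52.2)²/52.2
   = 0.346 + 0.389 + 0.275 + 0.886
   = 1.90
p-value = 0.5944

Since p-value > α = 0.1, we fail to reject H₀.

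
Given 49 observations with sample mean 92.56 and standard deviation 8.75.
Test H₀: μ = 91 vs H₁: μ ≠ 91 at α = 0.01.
One-sample t-test:
H₀: μ = 91
H₁: μ ≠ 91
df = n - 1 = 48
t = (x̄ - μ₀) / (s/√n) = (92.56 - 91) / (8.75/√49) = 1.248
p-value = 0.2181

Since p-value > α = 0.01, we fail to reject H₀.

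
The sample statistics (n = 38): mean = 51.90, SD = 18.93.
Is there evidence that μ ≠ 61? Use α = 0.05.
One-sample t-test:
H₀: μ = 61
H₁: μ ≠ 61
df = n - 1 = 37
t = (x̄ - μ₀) / (s/√n) = (51.90 - 61) / (18.93/√38) = -2.963
p-value = 0.0053

Since p-value < α = 0.05, we reject H₀.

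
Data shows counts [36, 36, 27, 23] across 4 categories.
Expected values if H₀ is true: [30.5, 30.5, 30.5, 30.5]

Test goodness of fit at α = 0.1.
Chi-square goodness of fit test:
H₀: observed counts match expected distribution
H₁: observed counts differ from expected distribution
df = k - 1 = 3
χ² = Σ(O - E)²/E
   = (36 - 30.5)²/30.5 + (36 - 30.5)²/30.5 + (27 - 30.5)²/30.5 + (23 - 30.5)²/30.5
   = 0.992 + 0.992 + 0.402 + 1.844
   = 4.23
p-value = 0.2377

Since p-value > α = 0.1, we fail to reject H₀.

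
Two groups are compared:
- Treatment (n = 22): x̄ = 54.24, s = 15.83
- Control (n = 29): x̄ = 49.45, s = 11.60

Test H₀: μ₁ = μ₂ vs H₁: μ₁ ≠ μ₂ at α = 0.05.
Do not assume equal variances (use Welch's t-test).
Welch's two-sample t-test:
H₀: μ₁ = μ₂
H₁: μ₁ ≠ μ₂
s₁²/n₁ = 15.83²/22 = 11.3904,  s₂²/n₂ = 11.60²/29 = 4.6400
SE = √(s₁²/n₁ + s₂²/n₂) = √(11.3904 + 4.6400) = 4.0038
df (Welch-Satterthwaite) = (s₁²/n₁ + s₂²/n₂)² / [(s₁²/n₁)²/(n₁-1) + (s₂²/n₂)²/(n₂-1)] ≈ 36.99
t = (x̄₁ - x̄₂) / SE = (54.24 - 49.45) / 4.0038 = 4.79 / 4.0038 = 1.196
p-value = 0.2392

Since p-value > α = 0.05, we fail to reject H₀.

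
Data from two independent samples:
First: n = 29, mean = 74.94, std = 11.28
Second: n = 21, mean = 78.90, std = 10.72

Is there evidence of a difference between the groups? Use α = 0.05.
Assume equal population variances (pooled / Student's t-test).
Student's two-sample t-test (equal variances):
H₀: μ₁ = μ₂
H₁: μ₁ ≠ μ₂
df = n₁ + n₂ - 2 = 48
Pooled variance s_p² = [(n₁-1)s₁² + (n₂-1)s₂²] / (n₁ + n₂ - 2) = [(28)(11.28²) + (20)(10.72²)] / 48 = 122.1051
SE = √(s_p²(1/n₁ + 1/n₂)) = √(122.1051 × (1/29 + 1/21)) = 3.1662
t = (x̄₁ - x̄₂) / SE = (74.94 - 78.90) / 3.1662 = -3.96 / 3.1662 = -1.251
p-value = 0.2171

Since p-value > α = 0.05, we fail to reject H₀.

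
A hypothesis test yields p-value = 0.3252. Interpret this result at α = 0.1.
Since p = 0.3252 > α = 0.1, fail to reject H₀.
There is insufficient evidence to reject the null hypothesis; the result is not statistically significant at the 0.1 level.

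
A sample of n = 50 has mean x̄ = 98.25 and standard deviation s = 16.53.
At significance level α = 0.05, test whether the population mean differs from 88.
One-sample t-test:
H₀: μ = 88
H₁: μ ≠ 88
df = n - 1 = 49
t = (x̄ - μ₀) / (s/√n) = (98.25 - 88) / (16.53/√50) = 4.385
p-value = 0.0001

Since p-value < α = 0.05, we reject H₀.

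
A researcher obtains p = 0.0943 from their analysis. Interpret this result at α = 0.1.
Since p = 0.0943 < α = 0.1, reject H₀.
There is sufficient evidence to reject the null hypothesis; the result is statistically significant at the 0.1 level.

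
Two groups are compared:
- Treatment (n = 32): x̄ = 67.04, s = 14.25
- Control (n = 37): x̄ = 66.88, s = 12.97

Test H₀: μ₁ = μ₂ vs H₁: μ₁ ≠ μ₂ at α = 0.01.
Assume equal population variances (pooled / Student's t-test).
Student's two-sample t-test (equal variances):
H₀: μ₁ = μ₂
H₁: μ₁ ≠ μ₂
df = n₁ + n₂ - 2 = 67
Pooled variance s_p² = [(n₁-1)s₁² + (n₂-1)s₂²] / (n₁ + n₂ - 2) = [(31)(14.25²) + (36)(12.97²)] / 67 = 184.3416
SE = √(s_p²(1/n₁ + 1/n₂)) = √(184.3416 × (1/32 + 1/37)) = 3.2776
t = (x̄₁ - x̄₂) / SE = (67.04 - 66.88) / 3.2776 = 0.16 / 3.2776 = 0.049
p-value = 0.9612

Since p-value > α = 0.01, we fail to reject H₀.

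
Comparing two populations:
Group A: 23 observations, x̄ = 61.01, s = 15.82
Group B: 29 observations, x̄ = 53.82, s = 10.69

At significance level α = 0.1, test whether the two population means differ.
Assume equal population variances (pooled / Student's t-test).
Student's two-sample t-test (equal variances):
H₀: μ₁ = μ₂
H₁: μ₁ ≠ μ₂
df = n₁ + n₂ - 2 = 50
Pooled variance s_p² = [(n₁-1)s₁² + (n₂-1)s₂²] / (n₁ + n₂ - 2) = [(22)(15.82²) + (28)(10.69²)] / 50 = 174.1145
SE = √(s_p²(1/n₁ + 1/n₂)) = √(174.1145 × (1/23 + 1/29)) = 3.6843
t = (x̄₁ - x̄₂) / SE = (61.01 - 53.82) / 3.6843 = 7.19 / 3.6843 = 1.952
p-value = 0.0566

Since p-value < α = 0.1, we reject H₀.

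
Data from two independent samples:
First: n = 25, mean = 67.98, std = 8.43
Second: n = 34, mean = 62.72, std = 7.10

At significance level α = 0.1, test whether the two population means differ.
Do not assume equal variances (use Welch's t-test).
Welch's two-sample t-test:
H₀: μ₁ = μ₂
H₁: μ₁ ≠ μ₂
s₁²/n₁ = 8.43²/25 = 2.8426,  s₂²/n₂ = 7.10²/34 = 1.4826
SE = √(s₁²/n₁ + s₂²/n₂) = √(2.8426 + 1.4826) = 2.0797
df (Welch-Satterthwaite) = (s₁²/n₁ + s₂²/n₂)² / [(s₁²/n₁)²/(n₁-1) + (s₂²/n₂)²/(n₂-1)] ≈ 46.39
t = (x̄₁ - x̄₂) / SE = (67.98 - 62.72) / 2.0797 = 5.26 / 2.0797 = 2.529
p-value = 0.0149

Since p-value < α = 0.1, we reject H₀.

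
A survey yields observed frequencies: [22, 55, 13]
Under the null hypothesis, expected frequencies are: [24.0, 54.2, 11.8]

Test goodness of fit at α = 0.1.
Chi-square goodness of fit test:
H₀: observed counts match expected distribution
H₁: observed counts differ from expected distribution
df = k - 1 = 2
χ² = Σ(O - E)²/E
   = (22 - 24.0)²/24.0 + (55 - 54.2)²/54.2 + (13 - 11.8)²/11.8
   = 0.167 + 0.012 + 0.122
   = 0.30
p-value = 0.8605

Since p-value > α = 0.1, we fail to reject H₀.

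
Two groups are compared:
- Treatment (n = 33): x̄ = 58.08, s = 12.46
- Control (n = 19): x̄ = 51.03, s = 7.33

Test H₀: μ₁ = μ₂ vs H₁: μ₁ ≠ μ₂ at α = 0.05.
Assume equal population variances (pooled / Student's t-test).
Student's two-sample t-test (equal variances):
H₀: μ₁ = μ₂
H₁: μ₁ ≠ μ₂
df = n₁ + n₂ - 2 = 50
Pooled variance s_p² = [(n₁-1)s₁² + (n₂-1)s₂²] / (n₁ + n₂ - 2) = [(32)(12.46²) + (18)(7.33²)] / 50 = 118.7034
SE = √(s_p²(1/n₁ + 1/n₂)) = √(118.7034 × (1/33 + 1/19)) = 3.1376
t = (x̄₁ - x̄₂) / SE = (58.08 - 51.03) / 3.1376 = 7.05 / 3.1376 = 2.247
p-value = 0.0291

Since p-value < α = 0.05, we reject H₀.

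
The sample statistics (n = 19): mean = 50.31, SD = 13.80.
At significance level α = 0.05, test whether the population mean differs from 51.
One-sample t-test:
H₀: μ = 51
H₁: μ ≠ 51
df = n - 1 = 18
t = (x̄ - μ₀) / (s/√n) = (50.31 - 51) / (13.80/√19) = -0.218
p-value = 0.8299

Since p-value > α = 0.05, we fail to reject H₀.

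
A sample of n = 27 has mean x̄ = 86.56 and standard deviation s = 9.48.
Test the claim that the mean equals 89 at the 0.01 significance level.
One-sample t-test:
H₀: μ = 89
H₁: μ ≠ 89
df = n - 1 = 26
t = (x̄ - μ₀) / (s/√n) = (86.56 - 89) / (9.48/√27) = -1.337
p-value = 0.1927

Since p-value > α = 0.01, we fail to reject H₀.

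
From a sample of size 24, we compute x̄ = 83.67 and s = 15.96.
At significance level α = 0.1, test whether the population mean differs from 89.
One-sample t-test:
H₀: μ = 89
H₁: μ ≠ 89
df = n - 1 = 23
t = (x̄ - μ₀) / (s/√n) = (83.67 - 89) / (15.96/√24) = -1.636
p-value = 0.1154

Since p-value > α = 0.1, we fail to reject H₀.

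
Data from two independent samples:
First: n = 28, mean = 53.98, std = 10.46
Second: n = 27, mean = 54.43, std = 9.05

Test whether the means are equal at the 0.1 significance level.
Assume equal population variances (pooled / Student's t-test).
Student's two-sample t-test (equal variances):
H₀: μ₁ = μ₂
H₁: μ₁ ≠ μ₂
df = n₁ + n₂ - 2 = 53
Pooled variance s_p² = [(n₁-1)s₁² + (n₂-1)s₂²] / (n₁ + n₂ - 2) = [(27)(10.46²) + (26)(9.05²)] / 53 = 95.9166
SE = √(s_p²(1/n₁ + 1/n₂)) = √(95.9166 × (1/28 + 1/27)) = 2.6416
t = (x̄₁ - x̄₂) / SE = (53.98 - 54.43) / 2.6416 = -0.45 / 2.6416 = -0.170
p-value = 0.8654

Since p-value > α = 0.1, we fail to reject H₀.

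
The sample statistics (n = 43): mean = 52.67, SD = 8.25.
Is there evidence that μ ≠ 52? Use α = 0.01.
One-sample t-test:
H₀: μ = 52
H₁: μ ≠ 52
df = n - 1 = 42
t = (x̄ - μ₀) / (s/√n) = (52.67 - 52) / (8.25/√43) = 0.533
p-value = 0.5972

Since p-value > α = 0.01, we fail to reject H₀.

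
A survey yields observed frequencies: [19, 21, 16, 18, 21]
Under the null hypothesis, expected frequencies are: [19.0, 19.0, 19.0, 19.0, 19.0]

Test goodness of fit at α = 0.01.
Chi-square goodness of fit test:
H₀: observed counts match expected distribution
H₁: observed counts differ from expected distribution
df = k - 1 = 4
χ² = Σ(O - E)²/E
   = (19 - 19.0)²/19.0 + (21 - 19.0)²/19.0 + (16 - 19.0)²/19.0 + (18 - 19.0)²/19.0 + (21 - 19.0)²/19.0
   = 0.000 + 0.211 + 0.474 + 0.053 + 0.211
   = 0.95
p-value = 0.9177

Since p-value > α = 0.01, we fail to reject H₀.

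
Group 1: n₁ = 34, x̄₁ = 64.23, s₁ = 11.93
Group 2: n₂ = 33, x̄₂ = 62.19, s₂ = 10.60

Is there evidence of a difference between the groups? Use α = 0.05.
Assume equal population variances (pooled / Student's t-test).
Student's two-sample t-test (equal variances):
H₀: μ₁ = μ₂
H₁: μ₁ ≠ μ₂
df = n₁ + n₂ - 2 = 65
Pooled variance s_p² = [(n₁-1)s₁² + (n₂-1)s₂²] / (n₁ + n₂ - 2) = [(33)(11.93²) + (32)(10.60²)] / 65 = 127.5729
SE = √(s_p²(1/n₁ + 1/n₂)) = √(127.5729 × (1/34 + 1/33)) = 2.7601
t = (x̄₁ - x̄₂) / SE = (64.23 - 62.19) / 2.7601 = 2.04 / 2.7601 = 0.739
p-value = 0.4625

Since p-value > α = 0.05, we fail to reject H₀.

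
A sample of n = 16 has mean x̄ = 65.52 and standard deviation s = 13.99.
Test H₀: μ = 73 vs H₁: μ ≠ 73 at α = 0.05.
One-sample t-test:
H₀: μ = 73
H₁: μ ≠ 73
df = n - 1 = 15
t = (x̄ - μ₀) / (s/√n) = (65.52 - 73) / (13.99/√16) = -2.139
p-value = 0.0493

Since p-value < α = 0.05, we reject H₀.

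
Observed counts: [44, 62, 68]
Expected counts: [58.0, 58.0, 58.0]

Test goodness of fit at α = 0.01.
Chi-square goodness of fit test:
H₀: observed counts match expected distribution
H₁: observed counts differ from expected distribution
df = k - 1 = 2
χ² = Σ(O - E)²/E
   = (44 - 58.0)²/58.0 + (62 - 58.0)²/58.0 + (68 - 58.0)²/58.0
   = 3.379 + 0.276 + 1.724
   = 5.38
p-value = 0.0679

Since p-value > α = 0.01, we fail to reject H₀.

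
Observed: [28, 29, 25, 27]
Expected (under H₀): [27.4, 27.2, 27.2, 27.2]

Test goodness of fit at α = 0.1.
Chi-square goodness of fit test:
H₀: observed counts match expected distribution
H₁: observed counts differ from expected distribution
df = k - 1 = 3
χ² = Σ(O - E)²/E
   = (28 - 27.4)²/27.4 + (29 - 27.2)²/27.2 + (25 - 27.2)²/27.2 + (27 - 27.2)²/27.2
   = 0.013 + 0.119 + 0.178 + 0.001
   = 0.31
p-value = 0.9578

Since p-value > α = 0.1, we fail to reject H₀.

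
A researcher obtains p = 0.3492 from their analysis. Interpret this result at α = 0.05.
Since p = 0.3492 > α = 0.05, fail to reject H₀.
There is insufficient evidence to reject the null hypothesis; the result is not statistically significant at the 0.05 level.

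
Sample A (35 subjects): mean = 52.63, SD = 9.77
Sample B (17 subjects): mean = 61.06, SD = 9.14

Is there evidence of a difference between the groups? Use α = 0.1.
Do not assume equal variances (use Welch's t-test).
Welch's two-sample t-test:
H₀: μ₁ = μ₂
H₁: μ₁ ≠ μ₂
s₁²/n₁ = 9.77²/35 = 2.7272,  s₂²/n₂ = 9.14²/17 = 4.9141
SE = √(s₁²/n₁ + s₂²/n₂) = √(2.7272 + 4.9141) = 2.7643
df (Welch-Satterthwaite) = (s₁²/n₁ + s₂²/n₂)² / [(s₁²/n₁)²/(n₁-1) + (s₂²/n₂)²/(n₂-1)] ≈ 33.79
t = (x̄₁ - x̄₂) / SE = (52.63 - 61.06) / 2.7643 = -8.43 / 2.7643 = -3.050
p-value = 0.0044

Since p-value < α = 0.1, we reject H₀.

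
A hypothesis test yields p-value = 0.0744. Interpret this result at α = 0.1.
Since p = 0.0744 < α = 0.1, reject H₀.
There is sufficient evidence to reject the null hypothesis; the result is statistically significant at the 0.1 level.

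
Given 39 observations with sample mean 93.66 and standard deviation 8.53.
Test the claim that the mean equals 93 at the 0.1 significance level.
One-sample t-test:
H₀: μ = 93
H₁: μ ≠ 93
df = n - 1 = 38
t = (x̄ - μ₀) / (s/√n) = (93.66 - 93) / (8.53/√39) = 0.483
p-value = 0.6317

Since p-value > α = 0.1, we fail to reject H₀.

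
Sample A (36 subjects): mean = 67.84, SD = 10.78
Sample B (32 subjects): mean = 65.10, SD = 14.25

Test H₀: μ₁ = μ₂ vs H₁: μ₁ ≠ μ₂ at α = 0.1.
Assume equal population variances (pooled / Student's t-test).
Student's two-sample t-test (equal variances):
H₀: μ₁ = μ₂
H₁: μ₁ ≠ μ₂
df = n₁ + n₂ - 2 = 66
Pooled variance s_p² = [(n₁-1)s₁² + (n₂-1)s₂²] / (n₁ + n₂ - 2) = [(35)(10.78²) + (31)(14.25²)] / 66 = 157.0035
SE = √(s_p²(1/n₁ + 1/n₂)) = √(157.0035 × (1/36 + 1/32)) = 3.0443
t = (x̄₁ - x̄₂) / SE = (67.84 - 65.10) / 3.0443 = 2.74 / 3.0443 = 0.900
p-value = 0.3714

Since p-value > α = 0.1, we fail to reject H₀.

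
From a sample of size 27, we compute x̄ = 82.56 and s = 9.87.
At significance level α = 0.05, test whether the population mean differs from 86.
One-sample t-test:
H₀: μ = 86
H₁: μ ≠ 86
df = n - 1 = 26
t = (x̄ - μ₀) / (s/√n) = (82.56 - 86) / (9.87/√27) = -1.811
p-value = 0.0817

Since p-value > α = 0.05, we fail to reject H₀.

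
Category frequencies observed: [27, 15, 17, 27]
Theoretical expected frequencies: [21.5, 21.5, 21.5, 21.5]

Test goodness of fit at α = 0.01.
Chi-square goodness of fit test:
H₀: observed counts match expected distribution
H₁: observed counts differ from expected distribution
df = k - 1 = 3
χ² = Σ(O - E)²/E
   = (27 - 21.5)²/21.5 + (15 - 21.5)²/21.5 + (17 - 21.5)²/21.5 + (27 - 21.5)²/21.5
   = 1.407 + 1.965 + 0.942 + 1.407
   = 5.72
p-value = 0.1260

Since p-value > α = 0.01, we fail to reject H₀.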